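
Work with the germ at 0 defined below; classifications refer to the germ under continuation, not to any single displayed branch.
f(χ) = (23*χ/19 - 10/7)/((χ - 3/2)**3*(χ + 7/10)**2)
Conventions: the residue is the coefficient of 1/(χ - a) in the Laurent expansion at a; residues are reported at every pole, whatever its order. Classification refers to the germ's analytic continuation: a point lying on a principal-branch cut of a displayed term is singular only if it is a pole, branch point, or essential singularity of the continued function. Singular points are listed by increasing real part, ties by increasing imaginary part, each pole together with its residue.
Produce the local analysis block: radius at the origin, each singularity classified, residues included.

Radius of convergence at 0: 7/10.
At -7/10: a pole of order 2; residue 692375/3894506.
At 3/2: a pole of order 3; residue -692375/3894506.

Denominator factor (χ - 3/2)^3: pole of order 3 at 3/2, modulus 3/2.
Denominator factor (χ + 7/10)^2: pole of order 2 at -7/10, modulus 7/10.
The radius of convergence is the smallest modulus among the singular points: 7/10.
At the order-2 pole -7/10 set g(χ) = (χ - (-7/10))^2*f(χ) = (23*χ/19 - 10/7)/(χ - 3/2)**3.
Order-2 pole: residue = g'(a); g'(-7/10) = 692375/3894506, so the residue is 692375/3894506.
At the order-3 pole 3/2 set g(χ) = (χ - (3/2))^3*f(χ) = (23*χ/19 - 10/7)/(χ + 7/10)**2.
Order-3 pole: residue = g''(a)/2; g''(3/2) = -692375/1947253, so the residue is -692375/3894506.
List the singular points by increasing real part (a conjugate pair: the negative imaginary part first).


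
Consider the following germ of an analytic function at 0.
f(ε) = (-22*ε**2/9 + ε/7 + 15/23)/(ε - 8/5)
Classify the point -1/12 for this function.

Denominator factors: ε - 8/5 = -101/60 at ε = -1/12 — none vanishes.
So the germ continues analytically to -1/12.

The point is a regular point.


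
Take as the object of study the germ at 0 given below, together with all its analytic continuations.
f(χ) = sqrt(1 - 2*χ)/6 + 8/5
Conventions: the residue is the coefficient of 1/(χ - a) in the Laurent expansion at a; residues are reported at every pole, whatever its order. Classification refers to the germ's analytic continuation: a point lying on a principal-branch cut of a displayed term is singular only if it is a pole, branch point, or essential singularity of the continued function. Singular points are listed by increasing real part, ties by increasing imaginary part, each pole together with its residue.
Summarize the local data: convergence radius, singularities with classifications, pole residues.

Radius of convergence at 0: 1/2.
At 1/2: an algebraic (square-root) branch point.

Branch term (1/6)*sqrt(1 - χ/(1/2)): its argument vanishes at χ = 1/2, a square-root branch point, modulus 1/2.
The radius of convergence is the smallest modulus among the singular points: 1/2.


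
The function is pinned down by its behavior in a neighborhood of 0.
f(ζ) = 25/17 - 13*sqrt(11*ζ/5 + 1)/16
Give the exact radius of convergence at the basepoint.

Branch term (-13/16)*sqrt(1 - ζ/(-5/11)): its argument vanishes at ζ = -5/11, a square-root branch point, modulus 5/11.
The radius of convergence is the smallest modulus among the singular points: 5/11.

The radius of convergence is 5/11.


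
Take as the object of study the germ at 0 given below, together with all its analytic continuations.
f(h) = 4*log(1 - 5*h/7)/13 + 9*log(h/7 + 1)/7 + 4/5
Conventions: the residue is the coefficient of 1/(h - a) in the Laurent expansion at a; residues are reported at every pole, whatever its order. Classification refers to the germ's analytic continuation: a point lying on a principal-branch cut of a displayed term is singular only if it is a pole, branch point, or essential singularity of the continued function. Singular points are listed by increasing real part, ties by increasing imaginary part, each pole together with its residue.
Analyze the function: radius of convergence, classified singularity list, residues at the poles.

Radius of convergence at 0: 7/5.
At -7: a logarithmic branch point.
At 7/5: a logarithmic branch point.

Branch term (9/7)*log(1 - h/(-7)): its argument vanishes at h = -7, a logarithmic branch point, modulus 7.
Branch term (4/13)*log(1 - h/(7/5)): its argument vanishes at h = 7/5, a logarithmic branch point, modulus 7/5.
The radius of convergence is the smallest modulus among the singular points: 7/5.
List the singular points by increasing real part (a conjugate pair: the negative imaginary part first).


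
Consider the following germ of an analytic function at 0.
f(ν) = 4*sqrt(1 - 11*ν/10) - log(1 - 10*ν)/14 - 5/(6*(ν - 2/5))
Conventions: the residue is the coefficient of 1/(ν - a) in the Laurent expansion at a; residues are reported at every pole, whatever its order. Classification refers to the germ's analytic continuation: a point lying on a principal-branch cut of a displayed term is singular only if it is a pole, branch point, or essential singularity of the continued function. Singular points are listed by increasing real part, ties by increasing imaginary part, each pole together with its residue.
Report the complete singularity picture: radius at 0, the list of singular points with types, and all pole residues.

Radius of convergence at 0: 1/10.
At 1/10: a logarithmic branch point.
At 2/5: a pole of order 1; residue -5/6.
At 10/11: an algebraic (square-root) branch point.

Denominator factor (ν - 2/5): pole of order 1 at 2/5, modulus 2/5.
Branch term (4)*sqrt(1 - ν/(10/11)): its argument vanishes at ν = 10/11, a square-root branch point, modulus 10/11.
Branch term (-1/14)*log(1 - ν/(1/10)): its argument vanishes at ν = 1/10, a logarithmic branch point, modulus 1/10.
The radius of convergence is the smallest modulus among the singular points: 1/10.
The branch terms are analytic at 2/5 and contribute nothing to the residue; only the rational part matters.
At the order-1 pole 2/5 set g(ν) = (ν - (2/5))*(rational part) = -5/6.
Simple pole: residue = g(a) at a = 2/5, which is -5/6.
List the singular points by increasing real part (a conjugate pair: the negative imaginary part first).


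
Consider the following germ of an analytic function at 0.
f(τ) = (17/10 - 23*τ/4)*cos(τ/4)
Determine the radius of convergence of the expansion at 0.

The radius of convergence is infinite.

The factor cos(τ/4) is entire and contributes no finite singular point.
The polynomial part has no poles.
No finite singular points: the Taylor series at 0 converges everywhere.


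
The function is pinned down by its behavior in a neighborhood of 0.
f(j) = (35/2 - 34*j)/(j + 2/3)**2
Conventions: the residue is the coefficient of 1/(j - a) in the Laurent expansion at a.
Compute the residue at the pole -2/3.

At the order-2 pole -2/3 set g(j) = (j - (-2/3))^2*f(j) = 35/2 - 34*j.
Order-2 pole: residue = g'(a); g'(-2/3) = -34, so the residue is -34.

The residue is -34.


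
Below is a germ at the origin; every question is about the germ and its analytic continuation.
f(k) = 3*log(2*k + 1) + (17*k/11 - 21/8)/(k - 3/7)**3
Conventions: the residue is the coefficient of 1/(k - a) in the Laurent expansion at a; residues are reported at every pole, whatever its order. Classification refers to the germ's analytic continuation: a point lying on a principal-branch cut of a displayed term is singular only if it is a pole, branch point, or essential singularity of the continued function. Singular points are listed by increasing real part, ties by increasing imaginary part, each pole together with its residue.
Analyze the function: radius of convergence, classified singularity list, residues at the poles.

Denominator factor (k - 3/7)^3: pole of order 3 at 3/7, modulus 3/7.
Branch term (3)*log(1 - k/(-1/2)): its argument vanishes at k = -1/2, a logarithmic branch point, modulus 1/2.
The radius of convergence is the smallest modulus among the singular points: 3/7.
The branch term is analytic at 3/7 and contributes nothing to the residue; only the rational part matters.
At the order-3 pole 3/7 set g(k) = (k - (3/7))^3*(rational part) = 17*k/11 - 21/8.
Order-3 pole: residue = g''(a)/2; g''(3/7) = 0, so the residue is 0.
List the singular points by increasing real part (a conjugate pair: the negative imaginary part first).

Radius of convergence at 0: 3/7.
At -1/2: a logarithmic branch point.
At 3/7: a pole of order 3; residue 0.


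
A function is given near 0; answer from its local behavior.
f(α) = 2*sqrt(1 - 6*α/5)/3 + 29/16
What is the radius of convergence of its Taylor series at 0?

Branch term (2/3)*sqrt(1 - α/(5/6)): its argument vanishes at α = 5/6, a square-root branch point, modulus 5/6.
The radius of convergence is the smallest modulus among the singular points: 5/6.

The radius of convergence is 5/6.


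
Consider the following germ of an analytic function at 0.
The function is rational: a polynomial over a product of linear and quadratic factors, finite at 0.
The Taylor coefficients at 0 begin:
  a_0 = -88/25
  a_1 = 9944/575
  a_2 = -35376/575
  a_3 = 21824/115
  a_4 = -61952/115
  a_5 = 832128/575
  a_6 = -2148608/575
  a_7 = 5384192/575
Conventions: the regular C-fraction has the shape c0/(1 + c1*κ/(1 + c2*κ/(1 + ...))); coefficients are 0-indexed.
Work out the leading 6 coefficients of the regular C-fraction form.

Taylor coefficients (read off): a_0 = -88/25, a_1 = 9944/575, a_2 = -35376/575, a_3 = 21824/115, a_4 = -61952/115, a_5 = 832128/575.
c0 = a_0 = -88/25. Peel one level at a time: if S = 1 + c*κ/S' with S'(0) = 1, then c is the κ-coefficient of S and S' = c*κ/(S - 1).
S_1 = c0/f = 1 + (113/23)*κ + (3523/529)*κ^2 + ...; c1 = 113/23.
S_2 = c1*κ/(S_1 - 1) = 1 + (-3523/2599)*κ + (21484/12769)*κ^2 + ...; c2 = -3523/2599.
S_3 = c2*κ/(S_2 - 1) = 1 + (494132/398099)*κ + (1704024/12411529)*κ^2 + ...; c3 = 494132/398099.
S_4 = c3*κ/(S_3 - 1) = 1 + (-2092986/18922033)*κ + (4185972/28847641)*κ^2 + ...; c4 = -2092986/18922033.
S_5 = c4*κ/(S_4 - 1) = 1 + (7046/5371)*κ + ...; c5 = 7046/5371.

The regular C-fraction coefficients are [-88/25, 113/23, -3523/2599, 494132/398099, -2092986/18922033, 7046/5371].


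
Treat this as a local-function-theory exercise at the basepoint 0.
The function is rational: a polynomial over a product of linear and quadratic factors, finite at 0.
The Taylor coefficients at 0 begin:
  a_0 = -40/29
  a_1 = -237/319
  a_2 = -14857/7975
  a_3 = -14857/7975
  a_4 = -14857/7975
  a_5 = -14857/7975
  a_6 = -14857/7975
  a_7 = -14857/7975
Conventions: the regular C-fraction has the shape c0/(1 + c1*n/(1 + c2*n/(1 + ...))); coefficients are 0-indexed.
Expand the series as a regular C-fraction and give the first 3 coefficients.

Taylor coefficients (read off): a_0 = -40/29, a_1 = -237/319, a_2 = -14857/7975.
c0 = a_0 = -40/29. Peel one level at a time: if S = 1 + c*n/S' with S'(0) = 1, then c is the n-coefficient of S and S' = c*n/(S - 1).
S_1 = c0/f = 1 + (-237/440)*n + (-1026571/968000)*n^2 + ...; c1 = -237/440.
S_2 = c1*n/(S_1 - 1) = 1 + (-1026571/521400)*n + ...; c2 = -1026571/521400.

The regular C-fraction coefficients are [-40/29, -237/440, -1026571/521400].


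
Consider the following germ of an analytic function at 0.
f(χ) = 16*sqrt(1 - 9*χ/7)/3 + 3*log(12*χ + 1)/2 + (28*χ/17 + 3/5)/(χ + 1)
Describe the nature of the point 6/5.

Denominator factors: χ + 1 = 11/5 at χ = 6/5 — none vanishes.
Branch term sqrt(1 - χ/(7/9)): argument at 6/5 is -19/35, nonzero, so 6/5 is not its branch point (a point on a principal cut is still regular for the continued germ).
Branch term log(1 - χ/(-1/12)): argument at 6/5 is 77/5, nonzero, so 6/5 is not its branch point (a point on a principal cut is still regular for the continued germ).
So the germ continues analytically to 6/5.

The point is a regular point.


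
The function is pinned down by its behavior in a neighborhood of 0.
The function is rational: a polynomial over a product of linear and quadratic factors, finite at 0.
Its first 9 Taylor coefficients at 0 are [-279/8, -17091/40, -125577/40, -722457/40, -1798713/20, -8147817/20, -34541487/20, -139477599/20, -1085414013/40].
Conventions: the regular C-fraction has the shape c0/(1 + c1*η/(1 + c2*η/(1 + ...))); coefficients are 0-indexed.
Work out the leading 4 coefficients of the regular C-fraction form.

The regular C-fraction coefficients are [-279/8, -1899/155, 481162/98115, -363800345/152287773].

Taylor coefficients (read off): a_0 = -279/8, a_1 = -17091/40, a_2 = -125577/40, a_3 = -722457/40.
c0 = a_0 = -279/8. Peel one level at a time: if S = 1 + c*η/S' with S'(0) = 1, then c is the η-coefficient of S and S' = c*η/(S - 1).
S_1 = c0/f = 1 + (-1899/155)*η + (1443486/24025)*η^2 + ...; c1 = -1899/155.
S_2 = c1*η/(S_1 - 1) = 1 + (481162/98115)*η + (4694198/400689)*η^2 + ...; c2 = 481162/98115.
S_3 = c2*η/(S_2 - 1) = 1 + (-363800345/152287773)*η + ...; c3 = -363800345/152287773.


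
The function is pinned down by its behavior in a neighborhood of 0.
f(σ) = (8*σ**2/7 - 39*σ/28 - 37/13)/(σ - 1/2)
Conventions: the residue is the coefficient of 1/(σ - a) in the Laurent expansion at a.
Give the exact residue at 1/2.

At the order-1 pole 1/2 set g(σ) = (σ - (1/2))*f(σ) = 8*σ**2/7 - 39*σ/28 - 37/13.
Simple pole: residue = g(a) at a = 1/2, which is -2371/728.

The residue is -2371/728.


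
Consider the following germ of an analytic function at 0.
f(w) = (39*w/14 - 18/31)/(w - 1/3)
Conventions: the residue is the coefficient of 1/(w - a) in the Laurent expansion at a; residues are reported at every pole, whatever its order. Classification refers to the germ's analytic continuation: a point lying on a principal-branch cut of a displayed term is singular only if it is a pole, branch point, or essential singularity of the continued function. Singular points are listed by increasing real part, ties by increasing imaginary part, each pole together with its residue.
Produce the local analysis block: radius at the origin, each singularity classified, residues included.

Denominator factor (w - 1/3): pole of order 1 at 1/3, modulus 1/3.
The radius of convergence is the smallest modulus among the singular points: 1/3.
At the order-1 pole 1/3 set g(w) = (w - (1/3))*f(w) = 39*w/14 - 18/31.
Simple pole: residue = g(a) at a = 1/3, which is 151/434.

Radius of convergence at 0: 1/3.
At 1/3: a pole of order 1; residue 151/434.


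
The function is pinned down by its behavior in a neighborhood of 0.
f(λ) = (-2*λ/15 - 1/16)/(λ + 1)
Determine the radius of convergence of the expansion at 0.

Denominator factor (λ + 1): pole of order 1 at -1, modulus 1.
The radius of convergence is the smallest modulus among the singular points: 1.

The radius of convergence is 1.


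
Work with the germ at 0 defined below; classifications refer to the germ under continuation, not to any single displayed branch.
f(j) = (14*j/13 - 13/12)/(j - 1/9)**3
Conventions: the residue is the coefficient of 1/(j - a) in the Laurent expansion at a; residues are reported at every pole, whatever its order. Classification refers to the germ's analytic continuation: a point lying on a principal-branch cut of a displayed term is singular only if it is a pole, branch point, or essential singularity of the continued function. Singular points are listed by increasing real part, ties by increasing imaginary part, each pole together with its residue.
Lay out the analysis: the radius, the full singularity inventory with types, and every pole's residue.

Radius of convergence at 0: 1/9.
At 1/9: a pole of order 3; residue 0.

Denominator factor (j - 1/9)^3: pole of order 3 at 1/9, modulus 1/9.
The radius of convergence is the smallest modulus among the singular points: 1/9.
At the order-3 pole 1/9 set g(j) = (j - (1/9))^3*f(j) = 14*j/13 - 13/12.
Order-3 pole: residue = g''(a)/2; g''(1/9) = 0, so the residue is 0.


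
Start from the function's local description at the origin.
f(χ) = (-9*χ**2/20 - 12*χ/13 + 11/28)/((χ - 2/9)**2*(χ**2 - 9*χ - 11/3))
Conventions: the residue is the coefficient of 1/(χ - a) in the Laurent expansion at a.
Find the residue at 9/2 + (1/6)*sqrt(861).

The factor χ**2 - 9*χ - 11/3 splits as (χ - a)(χ - a') with a = 9/2 + (1/6)*sqrt(861), a' = 9/2 - (1/6)*sqrt(861). At the order-1 pole a set g(χ) = (χ - a)*f(χ) = [(-9*χ**2/20 - 12*χ/13 + 11/28)/(χ - 2/9)**2] / (χ - a').
Simple pole: residue = g(a) at a = 9/2 + (1/6)*sqrt(861), which is -13177161/107653000 + (67465953/30896411000)*sqrt(861).

The residue is -13177161/107653000 + (67465953/30896411000)*sqrt(861).


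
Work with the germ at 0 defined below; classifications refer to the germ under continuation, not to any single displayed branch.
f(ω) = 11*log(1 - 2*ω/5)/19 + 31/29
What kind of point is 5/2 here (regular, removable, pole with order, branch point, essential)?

The point is a logarithmic branch point.

The term (11/19)*log(1 - ω/(5/2)) has argument 1 - 5/2/(5/2) = 0 at 5/2: a logarithmic (infinitely-sheeted) branch point; the remaining terms are analytic or single-valued there.


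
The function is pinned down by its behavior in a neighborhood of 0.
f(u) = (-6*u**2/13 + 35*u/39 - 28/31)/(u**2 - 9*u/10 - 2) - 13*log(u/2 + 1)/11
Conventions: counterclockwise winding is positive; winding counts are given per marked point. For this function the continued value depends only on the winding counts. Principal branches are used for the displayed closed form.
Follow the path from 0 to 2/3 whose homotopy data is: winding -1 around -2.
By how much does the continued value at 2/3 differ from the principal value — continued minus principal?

Continued minus principal equals (26/11)*pi*i.

The rational part is single-valued and drops out of the difference; each branch term changes only by its own monodromy.
(-13/11)*log(1 - u/(-2)): each positive loop around -2 adds 2*pi*i to the log, so winding -1 contributes (-13/11)*(-1)*2*pi*i = (26/11)*pi*i.
Summing the contributions at u = 2/3 gives (26/11)*pi*i.


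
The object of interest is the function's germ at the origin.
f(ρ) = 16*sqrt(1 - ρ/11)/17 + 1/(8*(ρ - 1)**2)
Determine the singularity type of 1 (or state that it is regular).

The point is a pole of order 2.

The denominator factor ρ - 1 vanishes at 1 and appears to the power 2; the numerator there equals 1/8, nonzero, and no other factor vanishes.
The branch terms are analytic at this point.
Hence a pole whose order is the multiplicity, 2.


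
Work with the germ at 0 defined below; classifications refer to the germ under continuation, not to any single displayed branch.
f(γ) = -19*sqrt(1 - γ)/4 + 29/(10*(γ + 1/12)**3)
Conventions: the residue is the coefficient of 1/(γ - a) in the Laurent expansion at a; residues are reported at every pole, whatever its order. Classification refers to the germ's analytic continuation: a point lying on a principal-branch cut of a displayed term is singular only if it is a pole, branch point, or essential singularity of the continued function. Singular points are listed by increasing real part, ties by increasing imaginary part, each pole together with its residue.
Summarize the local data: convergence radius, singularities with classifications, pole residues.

Radius of convergence at 0: 1/12.
At -1/12: a pole of order 3; residue 0.
At 1: an algebraic (square-root) branch point.

Denominator factor (γ + 1/12)^3: pole of order 3 at -1/12, modulus 1/12.
Branch term (-19/4)*sqrt(1 - γ/(1)): its argument vanishes at γ = 1, a square-root branch point, modulus 1.
The radius of convergence is the smallest modulus among the singular points: 1/12.
The branch term is analytic at -1/12 and contributes nothing to the residue; only the rational part matters.
At the order-3 pole -1/12 set g(γ) = (γ - (-1/12))^3*(rational part) = 29/10.
Order-3 pole: residue = g''(a)/2; g''(-1/12) = 0, so the residue is 0.
List the singular points by increasing real part (a conjugate pair: the negative imaginary part first).


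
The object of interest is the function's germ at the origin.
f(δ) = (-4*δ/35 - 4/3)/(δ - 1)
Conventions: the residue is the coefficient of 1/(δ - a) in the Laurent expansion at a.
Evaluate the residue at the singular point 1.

The residue is -152/105.

At the order-1 pole 1 set g(δ) = (δ - (1))*f(δ) = -4*δ/35 - 4/3.
Simple pole: residue = g(a) at a = 1, which is -152/105.


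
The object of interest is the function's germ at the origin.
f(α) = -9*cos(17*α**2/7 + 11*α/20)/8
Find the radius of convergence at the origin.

The radius of convergence is infinite.

The factor cos(17*α**2/7 + 11*α/20) is entire and contributes no finite singular point.
The polynomial part has no poles.
No finite singular points: the Taylor series at 0 converges everywhere.


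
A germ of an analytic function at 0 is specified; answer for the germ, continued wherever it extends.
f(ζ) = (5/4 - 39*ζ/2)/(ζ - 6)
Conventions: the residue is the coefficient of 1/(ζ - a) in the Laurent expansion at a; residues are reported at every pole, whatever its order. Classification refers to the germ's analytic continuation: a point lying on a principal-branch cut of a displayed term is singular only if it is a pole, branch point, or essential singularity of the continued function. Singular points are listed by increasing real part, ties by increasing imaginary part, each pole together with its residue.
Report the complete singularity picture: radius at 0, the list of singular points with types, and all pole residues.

Radius of convergence at 0: 6.
At 6: a pole of order 1; residue -463/4.

Denominator factor (ζ - 6): pole of order 1 at 6, modulus 6.
The radius of convergence is the smallest modulus among the singular points: 6.
At the order-1 pole 6 set g(ζ) = (ζ - (6))*f(ζ) = 5/4 - 39*ζ/2.
Simple pole: residue = g(a) at a = 6, which is -463/4.


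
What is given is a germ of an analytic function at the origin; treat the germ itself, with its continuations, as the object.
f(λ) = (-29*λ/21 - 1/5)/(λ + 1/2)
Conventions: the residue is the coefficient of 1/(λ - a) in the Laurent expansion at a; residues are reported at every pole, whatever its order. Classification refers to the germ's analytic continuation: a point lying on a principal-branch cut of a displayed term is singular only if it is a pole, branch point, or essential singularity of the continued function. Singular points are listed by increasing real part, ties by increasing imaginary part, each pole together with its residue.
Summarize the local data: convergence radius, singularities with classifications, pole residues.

Radius of convergence at 0: 1/2.
At -1/2: a pole of order 1; residue 103/210.

Denominator factor (λ + 1/2): pole of order 1 at -1/2, modulus 1/2.
The radius of convergence is the smallest modulus among the singular points: 1/2.
At the order-1 pole -1/2 set g(λ) = (λ - (-1/2))*f(λ) = -29*λ/21 - 1/5.
Simple pole: residue = g(a) at a = -1/2, which is 103/210.


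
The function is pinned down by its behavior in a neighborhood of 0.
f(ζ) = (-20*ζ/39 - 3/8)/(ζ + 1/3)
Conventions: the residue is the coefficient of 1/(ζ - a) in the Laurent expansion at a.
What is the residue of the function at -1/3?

The residue is -191/936.

At the order-1 pole -1/3 set g(ζ) = (ζ - (-1/3))*f(ζ) = -20*ζ/39 - 3/8.
Simple pole: residue = g(a) at a = -1/3, which is -191/936.


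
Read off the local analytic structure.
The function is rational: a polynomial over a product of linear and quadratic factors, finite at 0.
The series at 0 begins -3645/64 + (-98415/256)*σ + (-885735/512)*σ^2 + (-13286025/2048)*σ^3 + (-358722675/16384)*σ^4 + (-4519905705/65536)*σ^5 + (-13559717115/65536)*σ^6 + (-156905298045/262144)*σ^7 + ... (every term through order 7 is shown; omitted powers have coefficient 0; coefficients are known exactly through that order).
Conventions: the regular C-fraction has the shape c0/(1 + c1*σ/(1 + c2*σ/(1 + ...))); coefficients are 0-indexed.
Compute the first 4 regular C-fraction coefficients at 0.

Taylor coefficients (read off): a_0 = -3645/64, a_1 = -98415/256, a_2 = -885735/512, a_3 = -13286025/2048.
c0 = a_0 = -3645/64. Peel one level at a time: if S = 1 + c*σ/S' with S'(0) = 1, then c is the σ-coefficient of S and S' = c*σ/(S - 1).
S_1 = c0/f = 1 + (-27/4)*σ + (243/16)*σ^2 + ...; c1 = -27/4.
S_2 = c1*σ/(S_1 - 1) = 1 + (9/4)*σ + (27/8)*σ^2 + ...; c2 = 9/4.
S_3 = c2*σ/(S_2 - 1) = 1 + (-3/2)*σ + ...; c3 = -3/2.

The regular C-fraction coefficients are [-3645/64, -27/4, 9/4, -3/2].


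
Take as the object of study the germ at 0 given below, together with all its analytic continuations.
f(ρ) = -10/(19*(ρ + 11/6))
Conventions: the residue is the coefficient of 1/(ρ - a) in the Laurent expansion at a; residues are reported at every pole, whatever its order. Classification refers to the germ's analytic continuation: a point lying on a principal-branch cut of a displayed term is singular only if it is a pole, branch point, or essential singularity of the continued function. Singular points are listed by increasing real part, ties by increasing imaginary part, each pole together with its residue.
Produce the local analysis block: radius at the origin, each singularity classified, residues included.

Denominator factor (ρ + 11/6): pole of order 1 at -11/6, modulus 11/6.
The radius of convergence is the smallest modulus among the singular points: 11/6.
At the order-1 pole -11/6 set g(ρ) = (ρ - (-11/6))*f(ρ) = -10/19.
Simple pole: residue = g(a) at a = -11/6, which is -10/19.

Radius of convergence at 0: 11/6.
At -11/6: a pole of order 1; residue -10/19.


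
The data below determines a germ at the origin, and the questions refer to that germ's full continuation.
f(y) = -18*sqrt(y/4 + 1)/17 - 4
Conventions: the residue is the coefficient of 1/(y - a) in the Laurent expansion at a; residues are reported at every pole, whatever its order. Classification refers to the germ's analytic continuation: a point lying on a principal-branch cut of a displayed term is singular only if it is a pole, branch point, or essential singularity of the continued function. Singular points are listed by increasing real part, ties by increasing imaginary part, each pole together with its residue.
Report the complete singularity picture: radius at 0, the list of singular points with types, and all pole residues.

Radius of convergence at 0: 4.
At -4: an algebraic (square-root) branch point.

Branch term (-18/17)*sqrt(1 - y/(-4)): its argument vanishes at y = -4, a square-root branch point, modulus 4.
The radius of convergence is the smallest modulus among the singular points: 4.


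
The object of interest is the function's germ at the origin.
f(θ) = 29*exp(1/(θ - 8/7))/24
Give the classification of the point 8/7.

The point is an essential singularity.

The exponent 1/(θ - (8/7)) has a pole at 8/7, so exp(1/(θ - (8/7))) takes every nonzero value near it: an essential singularity (not a pole of any order).


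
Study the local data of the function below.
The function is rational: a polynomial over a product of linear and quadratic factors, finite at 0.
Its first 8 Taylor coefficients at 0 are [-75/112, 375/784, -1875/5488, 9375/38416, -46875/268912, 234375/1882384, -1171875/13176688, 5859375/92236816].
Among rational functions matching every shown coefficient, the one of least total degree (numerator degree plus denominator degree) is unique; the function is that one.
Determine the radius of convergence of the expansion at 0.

No rational of total degree below 1 reproduces all 8 coefficients; solving the [0/1] Pade equations on them gives f(r) = -15/(16*(r + 7/5)), whose expansion matches every shown term.
Denominator factor (r + 7/5): pole of order 1 at -7/5, modulus 7/5.
The radius of convergence is the smallest modulus among the singular points: 7/5.

The radius of convergence is 7/5.


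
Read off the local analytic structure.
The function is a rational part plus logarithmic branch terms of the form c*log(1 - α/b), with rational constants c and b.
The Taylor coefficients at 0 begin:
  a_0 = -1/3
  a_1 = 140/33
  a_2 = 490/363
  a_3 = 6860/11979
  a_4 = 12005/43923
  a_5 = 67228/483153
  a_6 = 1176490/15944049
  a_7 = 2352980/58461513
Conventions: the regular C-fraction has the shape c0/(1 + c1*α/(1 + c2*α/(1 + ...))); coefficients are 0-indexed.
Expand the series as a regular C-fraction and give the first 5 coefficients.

The regular C-fraction coefficients are [-1/3, 140/11, -287/22, -7/2706, -427/1353].

Taylor coefficients (read off): a_0 = -1/3, a_1 = 140/33, a_2 = 490/363, a_3 = 6860/11979, a_4 = 12005/43923.
c0 = a_0 = -1/3. Peel one level at a time: if S = 1 + c*α/S' with S'(0) = 1, then c is the α-coefficient of S and S' = c*α/(S - 1).
S_1 = c0/f = 1 + (140/11)*α + (20090/121)*α^2 + ...; c1 = 140/11.
S_2 = c1*α/(S_1 - 1) = 1 + (-287/22)*α + (-49/1452)*α^2 + ...; c2 = -287/22.
S_3 = c2*α/(S_2 - 1) = 1 + (-7/2706)*α + (-2989/3661218)*α^2 + ...; c3 = -7/2706.
S_4 = c3*α/(S_3 - 1) = 1 + (-427/1353)*α + ...; c4 = -427/1353.


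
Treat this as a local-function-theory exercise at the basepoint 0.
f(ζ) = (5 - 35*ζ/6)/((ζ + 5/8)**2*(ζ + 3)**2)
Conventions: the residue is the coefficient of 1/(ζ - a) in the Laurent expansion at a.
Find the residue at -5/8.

At the order-2 pole -5/8 set g(ζ) = (ζ - (-5/8))^2*f(ζ) = (5 - 35*ζ/6)/(ζ + 3)**2.
Order-2 pole: residue = g'(a); g'(-5/8) = -47840/20577, so the residue is -47840/20577.

The residue is -47840/20577.


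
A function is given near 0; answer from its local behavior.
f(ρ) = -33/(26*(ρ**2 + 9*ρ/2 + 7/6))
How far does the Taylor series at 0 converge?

The radius of convergence is 9/4 - (1/12)*sqrt(561).

Denominator factor (ρ**2 + 9*ρ/2 + 7/6): discriminant 187/12, real irrational roots -9/4 + (1/12)*sqrt(561) and -9/4 - (1/12)*sqrt(561); poles of order 1, moduli 9/4 - (1/12)*sqrt(561) and 9/4 + (1/12)*sqrt(561).
The radius of convergence is the smallest modulus among the singular points: 9/4 - (1/12)*sqrt(561).


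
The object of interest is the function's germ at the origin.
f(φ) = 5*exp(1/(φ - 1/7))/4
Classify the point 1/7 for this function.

The exponent 1/(φ - (1/7)) has a pole at 1/7, so exp(1/(φ - (1/7))) takes every nonzero value near it: an essential singularity (not a pole of any order).

The point is an essential singularity.


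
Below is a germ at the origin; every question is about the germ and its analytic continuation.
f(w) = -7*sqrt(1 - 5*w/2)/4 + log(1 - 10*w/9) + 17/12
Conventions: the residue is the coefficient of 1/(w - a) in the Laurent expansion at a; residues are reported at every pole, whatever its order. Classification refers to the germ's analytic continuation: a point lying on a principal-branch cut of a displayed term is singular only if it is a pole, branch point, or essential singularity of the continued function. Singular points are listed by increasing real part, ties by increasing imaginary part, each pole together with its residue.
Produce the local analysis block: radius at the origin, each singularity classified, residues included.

Radius of convergence at 0: 2/5.
At 2/5: an algebraic (square-root) branch point.
At 9/10: a logarithmic branch point.

Branch term (-7/4)*sqrt(1 - w/(2/5)): its argument vanishes at w = 2/5, a square-root branch point, modulus 2/5.
Branch term (1)*log(1 - w/(9/10)): its argument vanishes at w = 9/10, a logarithmic branch point, modulus 9/10.
The radius of convergence is the smallest modulus among the singular points: 2/5.
List the singular points by increasing real part (a conjugate pair: the negative imaginary part first).


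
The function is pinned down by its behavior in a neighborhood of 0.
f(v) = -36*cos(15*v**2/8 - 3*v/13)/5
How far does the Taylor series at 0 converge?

The factor cos(15*v**2/8 - 3*v/13) is entire and contributes no finite singular point.
The polynomial part has no poles.
No finite singular points: the Taylor series at 0 converges everywhere.

The radius of convergence is infinite.


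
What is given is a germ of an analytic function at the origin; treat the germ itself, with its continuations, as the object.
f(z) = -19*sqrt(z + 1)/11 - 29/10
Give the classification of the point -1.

The point is an algebraic (square-root) branch point.

The term (-19/11)*sqrt(1 - z/(-1)) has argument 1 - -1/(-1) = 0 at -1: a square-root (algebraic, two-sheeted) branch point; the remaining terms are analytic or single-valued there.


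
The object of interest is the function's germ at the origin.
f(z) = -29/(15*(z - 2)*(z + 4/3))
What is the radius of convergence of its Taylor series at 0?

The radius of convergence is 4/3.

Denominator factor (z - 2): pole of order 1 at 2, modulus 2.
Denominator factor (z + 4/3): pole of order 1 at -4/3, modulus 4/3.
The radius of convergence is the smallest modulus among the singular points: 4/3.


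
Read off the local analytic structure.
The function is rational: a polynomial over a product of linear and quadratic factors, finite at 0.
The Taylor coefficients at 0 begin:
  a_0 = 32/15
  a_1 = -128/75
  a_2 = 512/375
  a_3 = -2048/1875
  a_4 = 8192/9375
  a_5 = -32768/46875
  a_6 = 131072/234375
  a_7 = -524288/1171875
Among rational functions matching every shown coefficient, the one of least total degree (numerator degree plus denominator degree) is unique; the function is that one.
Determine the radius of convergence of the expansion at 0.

No rational of total degree below 1 reproduces all 8 coefficients; solving the [0/1] Pade equations on them gives f(γ) = 8/(3*(γ + 5/4)), whose expansion matches every shown term.
Denominator factor (γ + 5/4): pole of order 1 at -5/4, modulus 5/4.
The radius of convergence is the smallest modulus among the singular points: 5/4.

The radius of convergence is 5/4.


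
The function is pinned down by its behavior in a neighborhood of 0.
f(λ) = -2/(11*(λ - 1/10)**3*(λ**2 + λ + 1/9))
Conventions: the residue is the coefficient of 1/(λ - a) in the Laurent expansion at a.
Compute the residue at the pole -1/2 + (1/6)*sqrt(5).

The residue is 888570000/86686589 + (407656800/86686589)*sqrt(5).

The factor λ**2 + λ + 1/9 splits as (λ - a)(λ - a') with a = -1/2 + (1/6)*sqrt(5), a' = -1/2 - (1/6)*sqrt(5). At the order-1 pole a set g(λ) = (λ - a)*f(λ) = [-2/(11*(λ - 1/10)**3)] / (λ - a').
Simple pole: residue = g(a) at a = -1/2 + (1/6)*sqrt(5), which is 888570000/86686589 + (407656800/86686589)*sqrt(5).


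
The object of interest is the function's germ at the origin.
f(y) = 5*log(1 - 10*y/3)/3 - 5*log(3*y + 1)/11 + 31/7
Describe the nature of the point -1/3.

The term (-5/11)*log(1 - y/(-1/3)) has argument 1 - -1/3/(-1/3) = 0 at -1/3: a logarithmic (infinitely-sheeted) branch point; the remaining terms are analytic or single-valued there.

The point is a logarithmic branch point.


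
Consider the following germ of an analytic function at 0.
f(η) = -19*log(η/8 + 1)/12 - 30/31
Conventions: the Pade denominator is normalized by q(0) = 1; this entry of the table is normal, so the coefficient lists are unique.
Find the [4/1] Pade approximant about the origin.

Taylor coefficients needed (expand at 0): a_0 = -30/31, a_1 = -19/96, a_2 = 19/1536, a_3 = -19/18432, a_4 = 19/196608, a_5 = -19/1966080.
Write the denominator as Q(η) = 1 + q1*η. Requiring Q*f - P = O(η^6) with deg P <= 4 kills the coefficients of η^5..η^5 in Q*f:
  η^5: a_5 + q1*a_4 = 0, i.e. -19/1966080 + (19/196608)*q1 = 0.
Solving this linear system: q1 = 1/10.
The numerator is Q*f truncated at degree 4: P0 = a_0 = -30/31; P1 = a_1 + q1*a_0 = -877/2976; P2 = a_2 + q1*a_1 = -19/2560; P3 = a_3 + q1*a_2 = 19/92160; P4 = a_4 + q1*a_3 = -19/2949120.

The Pade approximant has numerator coefficients [-30/31, -877/2976, -19/2560, 19/92160, -19/2949120]; denominator coefficients [1, 1/10].


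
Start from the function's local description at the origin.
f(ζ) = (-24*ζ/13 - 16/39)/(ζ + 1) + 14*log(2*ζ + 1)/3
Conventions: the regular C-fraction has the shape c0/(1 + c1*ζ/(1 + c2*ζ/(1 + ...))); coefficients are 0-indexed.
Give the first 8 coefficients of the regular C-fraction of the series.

Taylor coefficients (expand at 0): a_0 = -16/39, a_1 = 308/39, a_2 = -308/39, a_3 = 1288/117, a_4 = -224/13, a_5 = 1848/65, a_6 = -5656/117, a_7 = 3272/39.
c0 = a_0 = -16/39. Peel one level at a time: if S = 1 + c*ζ/S' with S'(0) = 1, then c is the ζ-coefficient of S and S' = c*ζ/(S - 1).
S_1 = c0/f = 1 + (77/4)*ζ + (5621/16)*ζ^2 + ...; c1 = 77/4.
S_2 = c1*ζ/(S_1 - 1) = 1 + (-73/4)*ζ + (-13/33)*ζ^2 + ...; c2 = -73/4.
S_3 = c2*ζ/(S_2 - 1) = 1 + (-52/2409)*ζ + (127972/5803281)*ζ^2 + ...; c3 = -52/2409.
S_4 = c3*ζ/(S_3 - 1) = 1 + (2461/2409)*ζ + (-34/165)*ζ^2 + ...; c4 = 2461/2409.
S_5 = c4*ζ/(S_4 - 1) = 1 + (2482/12305)*ζ + (-24380686/151413025)*ζ^2 + ...; c5 = 2482/12305.
S_6 = c5*ζ/(S_5 - 1) = 1 + (9823/12305)*ζ + (-198/595)*ζ^2 + ...; c6 = 9823/12305.
S_7 = c6*ζ/(S_6 - 1) = 1 + (44298/106267)*ζ + ...; c7 = 44298/106267.

The regular C-fraction coefficients are [-16/39, 77/4, -73/4, -52/2409, 2461/2409, 2482/12305, 9823/12305, 44298/106267].


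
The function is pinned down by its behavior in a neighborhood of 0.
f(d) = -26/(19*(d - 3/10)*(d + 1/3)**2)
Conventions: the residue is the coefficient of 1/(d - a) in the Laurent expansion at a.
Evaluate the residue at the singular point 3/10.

The residue is -23400/6859.

At the order-1 pole 3/10 set g(d) = (d - (3/10))*f(d) = -26/(19*(d + 1/3)**2).
Simple pole: residue = g(a) at a = 3/10, which is -23400/6859.


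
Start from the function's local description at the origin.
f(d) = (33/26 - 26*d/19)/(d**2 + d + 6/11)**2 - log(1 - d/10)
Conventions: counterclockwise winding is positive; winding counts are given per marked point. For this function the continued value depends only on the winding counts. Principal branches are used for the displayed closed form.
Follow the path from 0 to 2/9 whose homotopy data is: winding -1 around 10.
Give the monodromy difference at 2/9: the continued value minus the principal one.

The rational part is single-valued and drops out of the difference; each branch term changes only by its own monodromy.
(-1)*log(1 - d/(10)): each positive loop around 10 adds 2*pi*i to the log, so winding -1 contributes (-1)*(-1)*2*pi*i = (2)*pi*i.
Summing the contributions at d = 2/9 gives (2)*pi*i.

Continued minus principal equals (2)*pi*i.


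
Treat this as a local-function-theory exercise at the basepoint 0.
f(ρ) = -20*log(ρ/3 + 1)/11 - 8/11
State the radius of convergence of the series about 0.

The radius of convergence is 3.

Branch term (-20/11)*log(1 - ρ/(-3)): its argument vanishes at ρ = -3, a logarithmic branch point, modulus 3.
The radius of convergence is the smallest modulus among the singular points: 3.


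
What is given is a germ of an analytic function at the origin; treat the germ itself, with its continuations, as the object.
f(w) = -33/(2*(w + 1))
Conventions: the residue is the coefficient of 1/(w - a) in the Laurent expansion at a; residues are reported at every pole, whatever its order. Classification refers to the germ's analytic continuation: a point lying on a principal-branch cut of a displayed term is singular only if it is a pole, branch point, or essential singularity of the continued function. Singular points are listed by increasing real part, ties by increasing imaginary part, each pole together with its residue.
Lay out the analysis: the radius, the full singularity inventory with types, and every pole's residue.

Radius of convergence at 0: 1.
At -1: a pole of order 1; residue -33/2.

Denominator factor (w + 1): pole of order 1 at -1, modulus 1.
The radius of convergence is the smallest modulus among the singular points: 1.
At the order-1 pole -1 set g(w) = (w - (-1))*f(w) = -33/2.
Simple pole: residue = g(a) at a = -1, which is -33/2.


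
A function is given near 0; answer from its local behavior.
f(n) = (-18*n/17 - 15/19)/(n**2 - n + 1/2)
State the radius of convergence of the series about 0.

The radius of convergence is (1/2)*sqrt(2).

Denominator factor (n**2 - n + 1/2): discriminant -1, complex-conjugate roots (1/2) + (1/2)*i and (1/2) - (1/2)*i; poles of order 1, moduli (1/2)*sqrt(2) and (1/2)*sqrt(2).
The radius of convergence is the smallest modulus among the singular points: (1/2)*sqrt(2).
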